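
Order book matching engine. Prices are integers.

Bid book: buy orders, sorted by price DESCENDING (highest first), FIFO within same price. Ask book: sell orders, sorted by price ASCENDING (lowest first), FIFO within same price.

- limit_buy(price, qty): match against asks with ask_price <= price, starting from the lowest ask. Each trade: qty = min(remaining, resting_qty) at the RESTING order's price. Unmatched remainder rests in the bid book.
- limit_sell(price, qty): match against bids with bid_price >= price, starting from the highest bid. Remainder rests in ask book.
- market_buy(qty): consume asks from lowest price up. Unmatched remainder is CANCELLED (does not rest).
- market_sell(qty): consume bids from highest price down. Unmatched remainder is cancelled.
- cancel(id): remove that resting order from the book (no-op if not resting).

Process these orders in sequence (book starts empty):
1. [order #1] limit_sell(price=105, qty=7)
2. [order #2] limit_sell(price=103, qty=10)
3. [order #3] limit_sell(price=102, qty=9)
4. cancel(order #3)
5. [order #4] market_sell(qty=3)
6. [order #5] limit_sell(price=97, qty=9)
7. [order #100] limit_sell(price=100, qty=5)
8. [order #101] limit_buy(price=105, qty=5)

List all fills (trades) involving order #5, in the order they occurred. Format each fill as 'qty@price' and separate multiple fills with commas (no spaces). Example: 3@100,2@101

Answer: 5@97

Derivation:
After op 1 [order #1] limit_sell(price=105, qty=7): fills=none; bids=[-] asks=[#1:7@105]
After op 2 [order #2] limit_sell(price=103, qty=10): fills=none; bids=[-] asks=[#2:10@103 #1:7@105]
After op 3 [order #3] limit_sell(price=102, qty=9): fills=none; bids=[-] asks=[#3:9@102 #2:10@103 #1:7@105]
After op 4 cancel(order #3): fills=none; bids=[-] asks=[#2:10@103 #1:7@105]
After op 5 [order #4] market_sell(qty=3): fills=none; bids=[-] asks=[#2:10@103 #1:7@105]
After op 6 [order #5] limit_sell(price=97, qty=9): fills=none; bids=[-] asks=[#5:9@97 #2:10@103 #1:7@105]
After op 7 [order #100] limit_sell(price=100, qty=5): fills=none; bids=[-] asks=[#5:9@97 #100:5@100 #2:10@103 #1:7@105]
After op 8 [order #101] limit_buy(price=105, qty=5): fills=#101x#5:5@97; bids=[-] asks=[#5:4@97 #100:5@100 #2:10@103 #1:7@105]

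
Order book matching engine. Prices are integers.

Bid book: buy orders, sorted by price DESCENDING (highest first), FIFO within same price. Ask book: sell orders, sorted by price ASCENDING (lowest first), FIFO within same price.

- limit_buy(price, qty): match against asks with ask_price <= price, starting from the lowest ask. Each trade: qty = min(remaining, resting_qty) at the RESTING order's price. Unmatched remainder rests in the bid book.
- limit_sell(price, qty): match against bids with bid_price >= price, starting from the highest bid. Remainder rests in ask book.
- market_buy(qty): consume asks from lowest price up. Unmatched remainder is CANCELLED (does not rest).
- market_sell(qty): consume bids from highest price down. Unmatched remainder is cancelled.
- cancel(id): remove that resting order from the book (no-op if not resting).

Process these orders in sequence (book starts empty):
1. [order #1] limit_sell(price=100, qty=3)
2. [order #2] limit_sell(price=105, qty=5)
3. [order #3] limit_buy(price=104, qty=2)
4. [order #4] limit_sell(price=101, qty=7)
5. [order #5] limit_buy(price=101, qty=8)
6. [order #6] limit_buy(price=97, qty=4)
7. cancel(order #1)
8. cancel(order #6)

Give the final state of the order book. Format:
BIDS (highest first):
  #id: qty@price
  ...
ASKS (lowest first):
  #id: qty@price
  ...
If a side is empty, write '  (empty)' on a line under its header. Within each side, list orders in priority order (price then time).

After op 1 [order #1] limit_sell(price=100, qty=3): fills=none; bids=[-] asks=[#1:3@100]
After op 2 [order #2] limit_sell(price=105, qty=5): fills=none; bids=[-] asks=[#1:3@100 #2:5@105]
After op 3 [order #3] limit_buy(price=104, qty=2): fills=#3x#1:2@100; bids=[-] asks=[#1:1@100 #2:5@105]
After op 4 [order #4] limit_sell(price=101, qty=7): fills=none; bids=[-] asks=[#1:1@100 #4:7@101 #2:5@105]
After op 5 [order #5] limit_buy(price=101, qty=8): fills=#5x#1:1@100 #5x#4:7@101; bids=[-] asks=[#2:5@105]
After op 6 [order #6] limit_buy(price=97, qty=4): fills=none; bids=[#6:4@97] asks=[#2:5@105]
After op 7 cancel(order #1): fills=none; bids=[#6:4@97] asks=[#2:5@105]
After op 8 cancel(order #6): fills=none; bids=[-] asks=[#2:5@105]

Answer: BIDS (highest first):
  (empty)
ASKS (lowest first):
  #2: 5@105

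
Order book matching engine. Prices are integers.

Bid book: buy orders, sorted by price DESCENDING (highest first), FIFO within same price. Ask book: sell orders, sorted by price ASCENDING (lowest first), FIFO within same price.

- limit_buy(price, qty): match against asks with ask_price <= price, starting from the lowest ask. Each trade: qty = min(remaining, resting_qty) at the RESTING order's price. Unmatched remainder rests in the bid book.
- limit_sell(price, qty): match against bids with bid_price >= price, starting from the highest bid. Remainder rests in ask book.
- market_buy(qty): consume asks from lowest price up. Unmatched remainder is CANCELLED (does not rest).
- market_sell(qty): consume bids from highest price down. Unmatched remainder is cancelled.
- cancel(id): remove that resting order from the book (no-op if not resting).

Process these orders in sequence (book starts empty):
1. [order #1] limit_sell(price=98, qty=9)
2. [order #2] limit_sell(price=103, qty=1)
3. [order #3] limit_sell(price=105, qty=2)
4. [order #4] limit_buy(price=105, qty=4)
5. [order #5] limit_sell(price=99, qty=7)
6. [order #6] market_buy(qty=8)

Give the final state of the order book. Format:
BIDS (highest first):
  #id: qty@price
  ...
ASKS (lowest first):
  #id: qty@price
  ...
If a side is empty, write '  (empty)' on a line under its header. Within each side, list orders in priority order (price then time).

After op 1 [order #1] limit_sell(price=98, qty=9): fills=none; bids=[-] asks=[#1:9@98]
After op 2 [order #2] limit_sell(price=103, qty=1): fills=none; bids=[-] asks=[#1:9@98 #2:1@103]
After op 3 [order #3] limit_sell(price=105, qty=2): fills=none; bids=[-] asks=[#1:9@98 #2:1@103 #3:2@105]
After op 4 [order #4] limit_buy(price=105, qty=4): fills=#4x#1:4@98; bids=[-] asks=[#1:5@98 #2:1@103 #3:2@105]
After op 5 [order #5] limit_sell(price=99, qty=7): fills=none; bids=[-] asks=[#1:5@98 #5:7@99 #2:1@103 #3:2@105]
After op 6 [order #6] market_buy(qty=8): fills=#6x#1:5@98 #6x#5:3@99; bids=[-] asks=[#5:4@99 #2:1@103 #3:2@105]

Answer: BIDS (highest first):
  (empty)
ASKS (lowest first):
  #5: 4@99
  #2: 1@103
  #3: 2@105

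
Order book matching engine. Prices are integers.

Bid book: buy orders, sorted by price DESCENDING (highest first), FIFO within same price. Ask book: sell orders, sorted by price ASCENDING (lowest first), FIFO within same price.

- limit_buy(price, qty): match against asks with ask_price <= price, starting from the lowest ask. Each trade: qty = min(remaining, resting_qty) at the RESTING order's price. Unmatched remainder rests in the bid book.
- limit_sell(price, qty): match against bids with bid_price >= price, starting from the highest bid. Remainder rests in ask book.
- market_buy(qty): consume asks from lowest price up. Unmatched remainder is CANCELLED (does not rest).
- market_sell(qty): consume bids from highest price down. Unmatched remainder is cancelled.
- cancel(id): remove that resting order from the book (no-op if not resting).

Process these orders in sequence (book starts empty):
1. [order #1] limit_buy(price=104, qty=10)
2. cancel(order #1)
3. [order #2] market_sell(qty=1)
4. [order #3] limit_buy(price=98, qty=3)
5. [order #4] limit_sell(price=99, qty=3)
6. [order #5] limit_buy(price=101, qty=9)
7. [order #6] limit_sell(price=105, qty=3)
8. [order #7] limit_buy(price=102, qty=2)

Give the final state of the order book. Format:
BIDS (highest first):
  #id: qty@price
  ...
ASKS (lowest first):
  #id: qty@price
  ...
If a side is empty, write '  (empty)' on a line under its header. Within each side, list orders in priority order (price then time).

After op 1 [order #1] limit_buy(price=104, qty=10): fills=none; bids=[#1:10@104] asks=[-]
After op 2 cancel(order #1): fills=none; bids=[-] asks=[-]
After op 3 [order #2] market_sell(qty=1): fills=none; bids=[-] asks=[-]
After op 4 [order #3] limit_buy(price=98, qty=3): fills=none; bids=[#3:3@98] asks=[-]
After op 5 [order #4] limit_sell(price=99, qty=3): fills=none; bids=[#3:3@98] asks=[#4:3@99]
After op 6 [order #5] limit_buy(price=101, qty=9): fills=#5x#4:3@99; bids=[#5:6@101 #3:3@98] asks=[-]
After op 7 [order #6] limit_sell(price=105, qty=3): fills=none; bids=[#5:6@101 #3:3@98] asks=[#6:3@105]
After op 8 [order #7] limit_buy(price=102, qty=2): fills=none; bids=[#7:2@102 #5:6@101 #3:3@98] asks=[#6:3@105]

Answer: BIDS (highest first):
  #7: 2@102
  #5: 6@101
  #3: 3@98
ASKS (lowest first):
  #6: 3@105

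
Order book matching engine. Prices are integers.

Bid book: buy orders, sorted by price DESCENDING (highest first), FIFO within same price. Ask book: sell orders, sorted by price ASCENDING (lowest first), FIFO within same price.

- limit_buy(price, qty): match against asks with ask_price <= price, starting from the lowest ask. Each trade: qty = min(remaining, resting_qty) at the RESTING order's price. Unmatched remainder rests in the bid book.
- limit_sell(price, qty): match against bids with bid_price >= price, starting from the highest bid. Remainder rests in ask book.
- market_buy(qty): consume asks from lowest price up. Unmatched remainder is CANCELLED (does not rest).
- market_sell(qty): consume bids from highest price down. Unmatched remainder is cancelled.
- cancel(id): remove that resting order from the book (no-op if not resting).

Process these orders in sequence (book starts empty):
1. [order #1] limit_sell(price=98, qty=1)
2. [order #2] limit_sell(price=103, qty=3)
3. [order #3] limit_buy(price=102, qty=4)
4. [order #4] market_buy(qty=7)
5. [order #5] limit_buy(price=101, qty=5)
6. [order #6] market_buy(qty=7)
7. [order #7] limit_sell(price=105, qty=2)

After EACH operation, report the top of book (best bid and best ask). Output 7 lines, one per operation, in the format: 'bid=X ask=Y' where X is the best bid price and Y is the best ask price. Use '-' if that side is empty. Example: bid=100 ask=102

Answer: bid=- ask=98
bid=- ask=98
bid=102 ask=103
bid=102 ask=-
bid=102 ask=-
bid=102 ask=-
bid=102 ask=105

Derivation:
After op 1 [order #1] limit_sell(price=98, qty=1): fills=none; bids=[-] asks=[#1:1@98]
After op 2 [order #2] limit_sell(price=103, qty=3): fills=none; bids=[-] asks=[#1:1@98 #2:3@103]
After op 3 [order #3] limit_buy(price=102, qty=4): fills=#3x#1:1@98; bids=[#3:3@102] asks=[#2:3@103]
After op 4 [order #4] market_buy(qty=7): fills=#4x#2:3@103; bids=[#3:3@102] asks=[-]
After op 5 [order #5] limit_buy(price=101, qty=5): fills=none; bids=[#3:3@102 #5:5@101] asks=[-]
After op 6 [order #6] market_buy(qty=7): fills=none; bids=[#3:3@102 #5:5@101] asks=[-]
After op 7 [order #7] limit_sell(price=105, qty=2): fills=none; bids=[#3:3@102 #5:5@101] asks=[#7:2@105]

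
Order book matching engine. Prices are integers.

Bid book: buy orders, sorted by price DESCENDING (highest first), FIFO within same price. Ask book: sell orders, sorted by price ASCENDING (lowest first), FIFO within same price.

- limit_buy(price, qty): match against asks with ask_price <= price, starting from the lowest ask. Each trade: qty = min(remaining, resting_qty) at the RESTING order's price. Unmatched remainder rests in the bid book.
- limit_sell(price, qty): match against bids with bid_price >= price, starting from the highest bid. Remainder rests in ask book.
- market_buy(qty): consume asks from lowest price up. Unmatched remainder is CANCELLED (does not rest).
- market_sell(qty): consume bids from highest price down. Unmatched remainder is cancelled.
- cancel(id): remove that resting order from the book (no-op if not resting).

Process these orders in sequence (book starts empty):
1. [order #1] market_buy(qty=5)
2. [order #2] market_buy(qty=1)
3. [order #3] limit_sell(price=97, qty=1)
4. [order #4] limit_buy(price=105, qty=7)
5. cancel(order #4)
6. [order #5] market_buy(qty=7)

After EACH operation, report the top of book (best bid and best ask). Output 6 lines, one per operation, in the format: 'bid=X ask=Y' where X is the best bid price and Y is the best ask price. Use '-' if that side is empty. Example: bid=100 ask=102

After op 1 [order #1] market_buy(qty=5): fills=none; bids=[-] asks=[-]
After op 2 [order #2] market_buy(qty=1): fills=none; bids=[-] asks=[-]
After op 3 [order #3] limit_sell(price=97, qty=1): fills=none; bids=[-] asks=[#3:1@97]
After op 4 [order #4] limit_buy(price=105, qty=7): fills=#4x#3:1@97; bids=[#4:6@105] asks=[-]
After op 5 cancel(order #4): fills=none; bids=[-] asks=[-]
After op 6 [order #5] market_buy(qty=7): fills=none; bids=[-] asks=[-]

Answer: bid=- ask=-
bid=- ask=-
bid=- ask=97
bid=105 ask=-
bid=- ask=-
bid=- ask=-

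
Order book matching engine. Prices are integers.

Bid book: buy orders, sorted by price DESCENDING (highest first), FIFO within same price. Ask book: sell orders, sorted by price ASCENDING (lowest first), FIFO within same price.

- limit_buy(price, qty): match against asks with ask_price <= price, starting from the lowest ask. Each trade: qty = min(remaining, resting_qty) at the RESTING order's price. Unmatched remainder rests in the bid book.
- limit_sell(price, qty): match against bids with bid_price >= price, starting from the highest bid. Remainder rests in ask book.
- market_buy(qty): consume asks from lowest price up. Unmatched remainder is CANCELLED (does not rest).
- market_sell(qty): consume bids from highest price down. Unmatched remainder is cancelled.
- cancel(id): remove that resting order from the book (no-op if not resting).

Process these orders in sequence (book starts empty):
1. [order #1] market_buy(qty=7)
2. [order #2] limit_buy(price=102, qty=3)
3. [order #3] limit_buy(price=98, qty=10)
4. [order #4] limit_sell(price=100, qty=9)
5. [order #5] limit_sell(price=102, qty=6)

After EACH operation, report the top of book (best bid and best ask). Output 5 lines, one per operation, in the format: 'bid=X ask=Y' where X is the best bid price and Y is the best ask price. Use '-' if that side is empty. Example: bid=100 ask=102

Answer: bid=- ask=-
bid=102 ask=-
bid=102 ask=-
bid=98 ask=100
bid=98 ask=100

Derivation:
After op 1 [order #1] market_buy(qty=7): fills=none; bids=[-] asks=[-]
After op 2 [order #2] limit_buy(price=102, qty=3): fills=none; bids=[#2:3@102] asks=[-]
After op 3 [order #3] limit_buy(price=98, qty=10): fills=none; bids=[#2:3@102 #3:10@98] asks=[-]
After op 4 [order #4] limit_sell(price=100, qty=9): fills=#2x#4:3@102; bids=[#3:10@98] asks=[#4:6@100]
After op 5 [order #5] limit_sell(price=102, qty=6): fills=none; bids=[#3:10@98] asks=[#4:6@100 #5:6@102]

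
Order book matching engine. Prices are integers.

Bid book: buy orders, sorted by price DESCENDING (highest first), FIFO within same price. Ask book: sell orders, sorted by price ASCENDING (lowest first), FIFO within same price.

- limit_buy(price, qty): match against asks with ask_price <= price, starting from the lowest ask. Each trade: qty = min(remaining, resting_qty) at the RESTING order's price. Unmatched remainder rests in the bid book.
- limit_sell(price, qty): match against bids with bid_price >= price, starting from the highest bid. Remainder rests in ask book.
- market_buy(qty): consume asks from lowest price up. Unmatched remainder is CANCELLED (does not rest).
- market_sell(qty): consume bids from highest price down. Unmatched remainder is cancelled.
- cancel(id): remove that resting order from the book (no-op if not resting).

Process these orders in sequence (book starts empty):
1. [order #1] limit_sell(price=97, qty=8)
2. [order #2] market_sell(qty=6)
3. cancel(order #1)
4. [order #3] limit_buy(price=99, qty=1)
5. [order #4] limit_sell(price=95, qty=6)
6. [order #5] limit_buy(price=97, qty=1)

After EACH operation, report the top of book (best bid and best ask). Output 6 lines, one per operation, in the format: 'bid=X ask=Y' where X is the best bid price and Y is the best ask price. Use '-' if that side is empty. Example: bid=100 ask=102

Answer: bid=- ask=97
bid=- ask=97
bid=- ask=-
bid=99 ask=-
bid=- ask=95
bid=- ask=95

Derivation:
After op 1 [order #1] limit_sell(price=97, qty=8): fills=none; bids=[-] asks=[#1:8@97]
After op 2 [order #2] market_sell(qty=6): fills=none; bids=[-] asks=[#1:8@97]
After op 3 cancel(order #1): fills=none; bids=[-] asks=[-]
After op 4 [order #3] limit_buy(price=99, qty=1): fills=none; bids=[#3:1@99] asks=[-]
After op 5 [order #4] limit_sell(price=95, qty=6): fills=#3x#4:1@99; bids=[-] asks=[#4:5@95]
After op 6 [order #5] limit_buy(price=97, qty=1): fills=#5x#4:1@95; bids=[-] asks=[#4:4@95]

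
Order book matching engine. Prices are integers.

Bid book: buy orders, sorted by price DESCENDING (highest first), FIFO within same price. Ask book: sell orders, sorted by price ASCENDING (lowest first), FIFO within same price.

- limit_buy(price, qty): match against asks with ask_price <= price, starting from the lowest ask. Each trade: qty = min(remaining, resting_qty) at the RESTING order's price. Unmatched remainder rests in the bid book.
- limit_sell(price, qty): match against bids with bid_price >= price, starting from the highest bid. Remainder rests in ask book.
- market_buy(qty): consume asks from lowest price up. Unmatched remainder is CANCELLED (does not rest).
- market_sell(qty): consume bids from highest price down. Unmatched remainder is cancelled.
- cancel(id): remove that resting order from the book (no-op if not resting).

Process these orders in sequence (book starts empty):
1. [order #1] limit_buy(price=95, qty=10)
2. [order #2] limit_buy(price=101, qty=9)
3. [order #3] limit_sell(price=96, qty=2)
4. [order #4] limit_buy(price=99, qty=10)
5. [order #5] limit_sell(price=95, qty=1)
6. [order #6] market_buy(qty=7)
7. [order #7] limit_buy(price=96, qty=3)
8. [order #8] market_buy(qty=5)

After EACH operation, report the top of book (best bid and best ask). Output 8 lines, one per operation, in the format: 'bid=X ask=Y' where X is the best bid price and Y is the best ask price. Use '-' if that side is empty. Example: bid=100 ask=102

After op 1 [order #1] limit_buy(price=95, qty=10): fills=none; bids=[#1:10@95] asks=[-]
After op 2 [order #2] limit_buy(price=101, qty=9): fills=none; bids=[#2:9@101 #1:10@95] asks=[-]
After op 3 [order #3] limit_sell(price=96, qty=2): fills=#2x#3:2@101; bids=[#2:7@101 #1:10@95] asks=[-]
After op 4 [order #4] limit_buy(price=99, qty=10): fills=none; bids=[#2:7@101 #4:10@99 #1:10@95] asks=[-]
After op 5 [order #5] limit_sell(price=95, qty=1): fills=#2x#5:1@101; bids=[#2:6@101 #4:10@99 #1:10@95] asks=[-]
After op 6 [order #6] market_buy(qty=7): fills=none; bids=[#2:6@101 #4:10@99 #1:10@95] asks=[-]
After op 7 [order #7] limit_buy(price=96, qty=3): fills=none; bids=[#2:6@101 #4:10@99 #7:3@96 #1:10@95] asks=[-]
After op 8 [order #8] market_buy(qty=5): fills=none; bids=[#2:6@101 #4:10@99 #7:3@96 #1:10@95] asks=[-]

Answer: bid=95 ask=-
bid=101 ask=-
bid=101 ask=-
bid=101 ask=-
bid=101 ask=-
bid=101 ask=-
bid=101 ask=-
bid=101 ask=-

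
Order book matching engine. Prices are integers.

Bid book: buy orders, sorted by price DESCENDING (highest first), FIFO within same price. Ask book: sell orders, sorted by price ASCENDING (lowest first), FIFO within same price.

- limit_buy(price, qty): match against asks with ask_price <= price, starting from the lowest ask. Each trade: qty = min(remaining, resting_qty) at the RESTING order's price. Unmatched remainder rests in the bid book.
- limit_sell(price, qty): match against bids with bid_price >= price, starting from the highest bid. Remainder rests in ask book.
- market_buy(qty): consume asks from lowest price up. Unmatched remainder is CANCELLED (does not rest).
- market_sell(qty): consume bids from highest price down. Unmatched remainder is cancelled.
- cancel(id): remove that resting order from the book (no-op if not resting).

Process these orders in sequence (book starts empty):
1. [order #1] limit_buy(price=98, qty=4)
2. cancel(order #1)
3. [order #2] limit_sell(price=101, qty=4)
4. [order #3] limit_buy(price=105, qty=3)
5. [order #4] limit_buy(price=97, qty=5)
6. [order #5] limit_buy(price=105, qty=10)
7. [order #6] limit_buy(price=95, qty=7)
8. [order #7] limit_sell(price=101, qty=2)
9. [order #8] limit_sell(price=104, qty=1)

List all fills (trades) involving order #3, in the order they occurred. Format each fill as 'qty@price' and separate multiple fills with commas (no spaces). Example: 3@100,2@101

After op 1 [order #1] limit_buy(price=98, qty=4): fills=none; bids=[#1:4@98] asks=[-]
After op 2 cancel(order #1): fills=none; bids=[-] asks=[-]
After op 3 [order #2] limit_sell(price=101, qty=4): fills=none; bids=[-] asks=[#2:4@101]
After op 4 [order #3] limit_buy(price=105, qty=3): fills=#3x#2:3@101; bids=[-] asks=[#2:1@101]
After op 5 [order #4] limit_buy(price=97, qty=5): fills=none; bids=[#4:5@97] asks=[#2:1@101]
After op 6 [order #5] limit_buy(price=105, qty=10): fills=#5x#2:1@101; bids=[#5:9@105 #4:5@97] asks=[-]
After op 7 [order #6] limit_buy(price=95, qty=7): fills=none; bids=[#5:9@105 #4:5@97 #6:7@95] asks=[-]
After op 8 [order #7] limit_sell(price=101, qty=2): fills=#5x#7:2@105; bids=[#5:7@105 #4:5@97 #6:7@95] asks=[-]
After op 9 [order #8] limit_sell(price=104, qty=1): fills=#5x#8:1@105; bids=[#5:6@105 #4:5@97 #6:7@95] asks=[-]

Answer: 3@101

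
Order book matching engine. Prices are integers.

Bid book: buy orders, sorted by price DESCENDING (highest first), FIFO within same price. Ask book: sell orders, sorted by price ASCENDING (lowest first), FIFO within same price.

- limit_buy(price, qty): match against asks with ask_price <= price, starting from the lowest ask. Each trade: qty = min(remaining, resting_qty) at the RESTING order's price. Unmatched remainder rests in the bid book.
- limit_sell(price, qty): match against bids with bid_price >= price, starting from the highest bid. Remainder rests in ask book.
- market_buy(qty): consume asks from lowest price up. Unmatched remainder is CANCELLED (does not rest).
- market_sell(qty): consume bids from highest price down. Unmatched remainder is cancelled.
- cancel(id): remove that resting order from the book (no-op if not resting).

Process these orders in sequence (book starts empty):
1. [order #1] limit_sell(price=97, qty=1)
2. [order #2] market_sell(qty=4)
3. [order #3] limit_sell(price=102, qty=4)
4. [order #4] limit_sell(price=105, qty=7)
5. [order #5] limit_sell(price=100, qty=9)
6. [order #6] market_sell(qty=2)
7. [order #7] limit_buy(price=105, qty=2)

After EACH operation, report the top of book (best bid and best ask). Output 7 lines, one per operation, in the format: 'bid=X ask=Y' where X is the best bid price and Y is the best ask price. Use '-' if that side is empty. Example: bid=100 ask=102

After op 1 [order #1] limit_sell(price=97, qty=1): fills=none; bids=[-] asks=[#1:1@97]
After op 2 [order #2] market_sell(qty=4): fills=none; bids=[-] asks=[#1:1@97]
After op 3 [order #3] limit_sell(price=102, qty=4): fills=none; bids=[-] asks=[#1:1@97 #3:4@102]
After op 4 [order #4] limit_sell(price=105, qty=7): fills=none; bids=[-] asks=[#1:1@97 #3:4@102 #4:7@105]
After op 5 [order #5] limit_sell(price=100, qty=9): fills=none; bids=[-] asks=[#1:1@97 #5:9@100 #3:4@102 #4:7@105]
After op 6 [order #6] market_sell(qty=2): fills=none; bids=[-] asks=[#1:1@97 #5:9@100 #3:4@102 #4:7@105]
After op 7 [order #7] limit_buy(price=105, qty=2): fills=#7x#1:1@97 #7x#5:1@100; bids=[-] asks=[#5:8@100 #3:4@102 #4:7@105]

Answer: bid=- ask=97
bid=- ask=97
bid=- ask=97
bid=- ask=97
bid=- ask=97
bid=- ask=97
bid=- ask=100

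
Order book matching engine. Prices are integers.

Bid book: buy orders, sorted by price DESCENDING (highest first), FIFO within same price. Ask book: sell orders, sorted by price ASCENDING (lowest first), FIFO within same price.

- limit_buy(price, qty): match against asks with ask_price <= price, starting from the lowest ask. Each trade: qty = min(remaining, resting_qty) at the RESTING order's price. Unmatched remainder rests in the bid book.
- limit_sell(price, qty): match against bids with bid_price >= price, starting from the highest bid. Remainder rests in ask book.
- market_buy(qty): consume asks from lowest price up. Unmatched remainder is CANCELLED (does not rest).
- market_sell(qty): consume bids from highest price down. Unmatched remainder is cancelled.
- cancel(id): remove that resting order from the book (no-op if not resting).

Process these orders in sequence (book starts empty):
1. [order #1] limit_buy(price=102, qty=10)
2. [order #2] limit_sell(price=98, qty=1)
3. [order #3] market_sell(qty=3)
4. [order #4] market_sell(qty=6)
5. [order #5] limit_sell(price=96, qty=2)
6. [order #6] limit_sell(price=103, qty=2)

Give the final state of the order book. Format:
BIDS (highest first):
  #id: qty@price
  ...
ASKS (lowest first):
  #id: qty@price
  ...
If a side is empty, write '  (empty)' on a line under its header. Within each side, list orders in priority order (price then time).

Answer: BIDS (highest first):
  (empty)
ASKS (lowest first):
  #5: 2@96
  #6: 2@103

Derivation:
After op 1 [order #1] limit_buy(price=102, qty=10): fills=none; bids=[#1:10@102] asks=[-]
After op 2 [order #2] limit_sell(price=98, qty=1): fills=#1x#2:1@102; bids=[#1:9@102] asks=[-]
After op 3 [order #3] market_sell(qty=3): fills=#1x#3:3@102; bids=[#1:6@102] asks=[-]
After op 4 [order #4] market_sell(qty=6): fills=#1x#4:6@102; bids=[-] asks=[-]
After op 5 [order #5] limit_sell(price=96, qty=2): fills=none; bids=[-] asks=[#5:2@96]
After op 6 [order #6] limit_sell(price=103, qty=2): fills=none; bids=[-] asks=[#5:2@96 #6:2@103]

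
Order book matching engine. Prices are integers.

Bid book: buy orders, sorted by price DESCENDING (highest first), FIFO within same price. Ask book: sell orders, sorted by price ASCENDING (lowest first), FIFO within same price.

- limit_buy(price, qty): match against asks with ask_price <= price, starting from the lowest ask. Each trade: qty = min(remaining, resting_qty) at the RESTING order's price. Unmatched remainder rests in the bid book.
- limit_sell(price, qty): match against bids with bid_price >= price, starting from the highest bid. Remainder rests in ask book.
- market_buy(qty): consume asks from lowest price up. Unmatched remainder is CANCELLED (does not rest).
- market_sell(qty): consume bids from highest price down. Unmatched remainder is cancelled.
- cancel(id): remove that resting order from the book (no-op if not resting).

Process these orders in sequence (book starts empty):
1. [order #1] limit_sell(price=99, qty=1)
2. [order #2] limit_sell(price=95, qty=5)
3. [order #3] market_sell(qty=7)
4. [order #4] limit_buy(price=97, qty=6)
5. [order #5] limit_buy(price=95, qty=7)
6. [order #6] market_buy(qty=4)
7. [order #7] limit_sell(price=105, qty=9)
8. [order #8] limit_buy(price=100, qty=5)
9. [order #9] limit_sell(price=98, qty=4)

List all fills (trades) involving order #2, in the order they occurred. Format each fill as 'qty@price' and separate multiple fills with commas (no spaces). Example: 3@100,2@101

After op 1 [order #1] limit_sell(price=99, qty=1): fills=none; bids=[-] asks=[#1:1@99]
After op 2 [order #2] limit_sell(price=95, qty=5): fills=none; bids=[-] asks=[#2:5@95 #1:1@99]
After op 3 [order #3] market_sell(qty=7): fills=none; bids=[-] asks=[#2:5@95 #1:1@99]
After op 4 [order #4] limit_buy(price=97, qty=6): fills=#4x#2:5@95; bids=[#4:1@97] asks=[#1:1@99]
After op 5 [order #5] limit_buy(price=95, qty=7): fills=none; bids=[#4:1@97 #5:7@95] asks=[#1:1@99]
After op 6 [order #6] market_buy(qty=4): fills=#6x#1:1@99; bids=[#4:1@97 #5:7@95] asks=[-]
After op 7 [order #7] limit_sell(price=105, qty=9): fills=none; bids=[#4:1@97 #5:7@95] asks=[#7:9@105]
After op 8 [order #8] limit_buy(price=100, qty=5): fills=none; bids=[#8:5@100 #4:1@97 #5:7@95] asks=[#7:9@105]
After op 9 [order #9] limit_sell(price=98, qty=4): fills=#8x#9:4@100; bids=[#8:1@100 #4:1@97 #5:7@95] asks=[#7:9@105]

Answer: 5@95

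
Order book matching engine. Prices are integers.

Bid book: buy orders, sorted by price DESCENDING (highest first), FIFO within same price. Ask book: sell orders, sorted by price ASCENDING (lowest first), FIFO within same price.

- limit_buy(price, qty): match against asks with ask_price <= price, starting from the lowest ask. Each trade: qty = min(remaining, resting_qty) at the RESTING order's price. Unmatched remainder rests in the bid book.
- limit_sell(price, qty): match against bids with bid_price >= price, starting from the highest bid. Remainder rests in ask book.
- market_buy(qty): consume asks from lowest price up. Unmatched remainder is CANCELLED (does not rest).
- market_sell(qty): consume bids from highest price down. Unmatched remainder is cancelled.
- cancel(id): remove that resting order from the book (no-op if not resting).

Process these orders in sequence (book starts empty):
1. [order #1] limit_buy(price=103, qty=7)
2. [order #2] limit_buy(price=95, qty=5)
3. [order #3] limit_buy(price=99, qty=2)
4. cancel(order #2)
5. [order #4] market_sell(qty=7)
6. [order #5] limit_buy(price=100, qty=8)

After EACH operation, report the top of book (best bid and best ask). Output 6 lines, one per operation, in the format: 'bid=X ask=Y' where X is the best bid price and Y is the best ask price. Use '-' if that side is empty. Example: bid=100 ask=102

Answer: bid=103 ask=-
bid=103 ask=-
bid=103 ask=-
bid=103 ask=-
bid=99 ask=-
bid=100 ask=-

Derivation:
After op 1 [order #1] limit_buy(price=103, qty=7): fills=none; bids=[#1:7@103] asks=[-]
After op 2 [order #2] limit_buy(price=95, qty=5): fills=none; bids=[#1:7@103 #2:5@95] asks=[-]
After op 3 [order #3] limit_buy(price=99, qty=2): fills=none; bids=[#1:7@103 #3:2@99 #2:5@95] asks=[-]
After op 4 cancel(order #2): fills=none; bids=[#1:7@103 #3:2@99] asks=[-]
After op 5 [order #4] market_sell(qty=7): fills=#1x#4:7@103; bids=[#3:2@99] asks=[-]
After op 6 [order #5] limit_buy(price=100, qty=8): fills=none; bids=[#5:8@100 #3:2@99] asks=[-]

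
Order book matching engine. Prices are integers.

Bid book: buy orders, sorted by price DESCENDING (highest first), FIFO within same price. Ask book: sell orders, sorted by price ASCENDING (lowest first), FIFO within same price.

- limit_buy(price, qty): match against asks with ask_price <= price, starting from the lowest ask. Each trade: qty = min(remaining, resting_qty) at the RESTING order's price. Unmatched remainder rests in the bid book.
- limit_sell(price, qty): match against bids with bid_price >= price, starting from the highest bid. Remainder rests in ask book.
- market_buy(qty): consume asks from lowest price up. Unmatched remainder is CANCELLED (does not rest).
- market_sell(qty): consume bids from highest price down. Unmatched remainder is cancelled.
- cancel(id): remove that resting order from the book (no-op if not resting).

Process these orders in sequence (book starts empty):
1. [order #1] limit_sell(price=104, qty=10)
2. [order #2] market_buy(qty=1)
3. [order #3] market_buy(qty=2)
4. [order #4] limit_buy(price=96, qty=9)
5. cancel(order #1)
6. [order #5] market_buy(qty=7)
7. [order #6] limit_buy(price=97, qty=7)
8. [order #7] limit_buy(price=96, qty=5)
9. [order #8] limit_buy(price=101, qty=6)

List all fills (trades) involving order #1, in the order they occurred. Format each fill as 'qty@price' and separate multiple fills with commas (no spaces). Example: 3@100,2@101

After op 1 [order #1] limit_sell(price=104, qty=10): fills=none; bids=[-] asks=[#1:10@104]
After op 2 [order #2] market_buy(qty=1): fills=#2x#1:1@104; bids=[-] asks=[#1:9@104]
After op 3 [order #3] market_buy(qty=2): fills=#3x#1:2@104; bids=[-] asks=[#1:7@104]
After op 4 [order #4] limit_buy(price=96, qty=9): fills=none; bids=[#4:9@96] asks=[#1:7@104]
After op 5 cancel(order #1): fills=none; bids=[#4:9@96] asks=[-]
After op 6 [order #5] market_buy(qty=7): fills=none; bids=[#4:9@96] asks=[-]
After op 7 [order #6] limit_buy(price=97, qty=7): fills=none; bids=[#6:7@97 #4:9@96] asks=[-]
After op 8 [order #7] limit_buy(price=96, qty=5): fills=none; bids=[#6:7@97 #4:9@96 #7:5@96] asks=[-]
After op 9 [order #8] limit_buy(price=101, qty=6): fills=none; bids=[#8:6@101 #6:7@97 #4:9@96 #7:5@96] asks=[-]

Answer: 1@104,2@104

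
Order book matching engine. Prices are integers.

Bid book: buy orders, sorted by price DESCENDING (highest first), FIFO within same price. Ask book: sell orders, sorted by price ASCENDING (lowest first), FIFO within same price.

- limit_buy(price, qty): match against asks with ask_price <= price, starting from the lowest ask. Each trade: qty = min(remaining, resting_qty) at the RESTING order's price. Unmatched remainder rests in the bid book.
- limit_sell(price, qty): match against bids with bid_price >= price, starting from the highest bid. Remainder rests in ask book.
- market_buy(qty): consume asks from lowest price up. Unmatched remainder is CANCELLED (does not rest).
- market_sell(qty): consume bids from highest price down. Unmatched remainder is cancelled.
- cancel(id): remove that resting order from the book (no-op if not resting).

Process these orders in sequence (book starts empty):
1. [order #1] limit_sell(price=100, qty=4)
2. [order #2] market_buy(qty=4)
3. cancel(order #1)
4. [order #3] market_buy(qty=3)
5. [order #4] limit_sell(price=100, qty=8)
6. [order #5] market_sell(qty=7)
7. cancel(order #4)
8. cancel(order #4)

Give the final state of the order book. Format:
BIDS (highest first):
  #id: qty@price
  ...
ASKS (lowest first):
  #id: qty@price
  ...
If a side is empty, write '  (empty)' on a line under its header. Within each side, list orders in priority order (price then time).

Answer: BIDS (highest first):
  (empty)
ASKS (lowest first):
  (empty)

Derivation:
After op 1 [order #1] limit_sell(price=100, qty=4): fills=none; bids=[-] asks=[#1:4@100]
After op 2 [order #2] market_buy(qty=4): fills=#2x#1:4@100; bids=[-] asks=[-]
After op 3 cancel(order #1): fills=none; bids=[-] asks=[-]
After op 4 [order #3] market_buy(qty=3): fills=none; bids=[-] asks=[-]
After op 5 [order #4] limit_sell(price=100, qty=8): fills=none; bids=[-] asks=[#4:8@100]
After op 6 [order #5] market_sell(qty=7): fills=none; bids=[-] asks=[#4:8@100]
After op 7 cancel(order #4): fills=none; bids=[-] asks=[-]
After op 8 cancel(order #4): fills=none; bids=[-] asks=[-]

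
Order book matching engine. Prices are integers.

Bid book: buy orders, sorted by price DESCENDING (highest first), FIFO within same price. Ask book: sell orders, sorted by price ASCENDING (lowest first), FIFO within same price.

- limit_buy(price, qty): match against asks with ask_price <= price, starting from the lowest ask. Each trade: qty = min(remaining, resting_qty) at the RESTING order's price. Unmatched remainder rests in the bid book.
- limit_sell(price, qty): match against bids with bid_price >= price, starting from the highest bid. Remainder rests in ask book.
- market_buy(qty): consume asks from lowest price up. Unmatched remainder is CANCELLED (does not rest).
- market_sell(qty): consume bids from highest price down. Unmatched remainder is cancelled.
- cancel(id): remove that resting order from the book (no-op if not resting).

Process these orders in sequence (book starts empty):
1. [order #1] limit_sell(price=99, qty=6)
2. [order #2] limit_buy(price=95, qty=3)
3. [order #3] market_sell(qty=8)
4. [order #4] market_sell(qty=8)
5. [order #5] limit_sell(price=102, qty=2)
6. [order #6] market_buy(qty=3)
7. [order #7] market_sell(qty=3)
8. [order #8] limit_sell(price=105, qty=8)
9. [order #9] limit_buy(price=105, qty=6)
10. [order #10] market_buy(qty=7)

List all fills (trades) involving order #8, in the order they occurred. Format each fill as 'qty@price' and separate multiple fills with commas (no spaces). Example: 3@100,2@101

Answer: 1@105,7@105

Derivation:
After op 1 [order #1] limit_sell(price=99, qty=6): fills=none; bids=[-] asks=[#1:6@99]
After op 2 [order #2] limit_buy(price=95, qty=3): fills=none; bids=[#2:3@95] asks=[#1:6@99]
After op 3 [order #3] market_sell(qty=8): fills=#2x#3:3@95; bids=[-] asks=[#1:6@99]
After op 4 [order #4] market_sell(qty=8): fills=none; bids=[-] asks=[#1:6@99]
After op 5 [order #5] limit_sell(price=102, qty=2): fills=none; bids=[-] asks=[#1:6@99 #5:2@102]
After op 6 [order #6] market_buy(qty=3): fills=#6x#1:3@99; bids=[-] asks=[#1:3@99 #5:2@102]
After op 7 [order #7] market_sell(qty=3): fills=none; bids=[-] asks=[#1:3@99 #5:2@102]
After op 8 [order #8] limit_sell(price=105, qty=8): fills=none; bids=[-] asks=[#1:3@99 #5:2@102 #8:8@105]
After op 9 [order #9] limit_buy(price=105, qty=6): fills=#9x#1:3@99 #9x#5:2@102 #9x#8:1@105; bids=[-] asks=[#8:7@105]
After op 10 [order #10] market_buy(qty=7): fills=#10x#8:7@105; bids=[-] asks=[-]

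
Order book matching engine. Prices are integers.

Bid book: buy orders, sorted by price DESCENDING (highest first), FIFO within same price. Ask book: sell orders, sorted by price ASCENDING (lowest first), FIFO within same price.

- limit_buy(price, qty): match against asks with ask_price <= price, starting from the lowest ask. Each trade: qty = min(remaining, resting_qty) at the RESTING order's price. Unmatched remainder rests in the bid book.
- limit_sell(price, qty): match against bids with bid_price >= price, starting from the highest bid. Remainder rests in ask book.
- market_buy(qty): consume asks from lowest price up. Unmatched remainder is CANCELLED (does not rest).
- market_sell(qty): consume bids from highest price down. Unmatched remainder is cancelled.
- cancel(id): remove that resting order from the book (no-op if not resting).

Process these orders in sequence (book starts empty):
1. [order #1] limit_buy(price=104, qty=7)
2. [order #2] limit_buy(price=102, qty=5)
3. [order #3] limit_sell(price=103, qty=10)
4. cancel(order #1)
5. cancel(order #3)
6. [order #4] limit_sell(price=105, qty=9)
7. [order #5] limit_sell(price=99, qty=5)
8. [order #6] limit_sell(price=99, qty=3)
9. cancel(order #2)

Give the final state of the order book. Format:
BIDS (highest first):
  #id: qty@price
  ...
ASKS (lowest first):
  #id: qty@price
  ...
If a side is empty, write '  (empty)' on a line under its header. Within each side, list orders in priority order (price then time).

Answer: BIDS (highest first):
  (empty)
ASKS (lowest first):
  #6: 3@99
  #4: 9@105

Derivation:
After op 1 [order #1] limit_buy(price=104, qty=7): fills=none; bids=[#1:7@104] asks=[-]
After op 2 [order #2] limit_buy(price=102, qty=5): fills=none; bids=[#1:7@104 #2:5@102] asks=[-]
After op 3 [order #3] limit_sell(price=103, qty=10): fills=#1x#3:7@104; bids=[#2:5@102] asks=[#3:3@103]
After op 4 cancel(order #1): fills=none; bids=[#2:5@102] asks=[#3:3@103]
After op 5 cancel(order #3): fills=none; bids=[#2:5@102] asks=[-]
After op 6 [order #4] limit_sell(price=105, qty=9): fills=none; bids=[#2:5@102] asks=[#4:9@105]
After op 7 [order #5] limit_sell(price=99, qty=5): fills=#2x#5:5@102; bids=[-] asks=[#4:9@105]
After op 8 [order #6] limit_sell(price=99, qty=3): fills=none; bids=[-] asks=[#6:3@99 #4:9@105]
After op 9 cancel(order #2): fills=none; bids=[-] asks=[#6:3@99 #4:9@105]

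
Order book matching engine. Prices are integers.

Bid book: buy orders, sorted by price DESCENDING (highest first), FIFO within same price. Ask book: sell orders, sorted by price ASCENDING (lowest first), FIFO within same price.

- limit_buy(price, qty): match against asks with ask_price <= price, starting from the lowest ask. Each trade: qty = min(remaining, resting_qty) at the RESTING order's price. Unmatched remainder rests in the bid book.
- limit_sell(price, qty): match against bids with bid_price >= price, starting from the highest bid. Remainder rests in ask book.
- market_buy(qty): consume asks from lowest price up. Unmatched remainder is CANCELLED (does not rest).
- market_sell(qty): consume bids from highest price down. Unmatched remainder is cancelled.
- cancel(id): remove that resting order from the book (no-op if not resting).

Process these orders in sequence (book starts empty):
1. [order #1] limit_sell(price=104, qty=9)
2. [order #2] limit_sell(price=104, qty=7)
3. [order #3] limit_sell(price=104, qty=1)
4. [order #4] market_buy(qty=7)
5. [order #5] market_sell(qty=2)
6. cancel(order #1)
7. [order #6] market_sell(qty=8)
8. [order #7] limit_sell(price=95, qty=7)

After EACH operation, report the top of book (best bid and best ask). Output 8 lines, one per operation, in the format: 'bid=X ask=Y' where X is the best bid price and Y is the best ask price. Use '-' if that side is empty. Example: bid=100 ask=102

Answer: bid=- ask=104
bid=- ask=104
bid=- ask=104
bid=- ask=104
bid=- ask=104
bid=- ask=104
bid=- ask=104
bid=- ask=95

Derivation:
After op 1 [order #1] limit_sell(price=104, qty=9): fills=none; bids=[-] asks=[#1:9@104]
After op 2 [order #2] limit_sell(price=104, qty=7): fills=none; bids=[-] asks=[#1:9@104 #2:7@104]
After op 3 [order #3] limit_sell(price=104, qty=1): fills=none; bids=[-] asks=[#1:9@104 #2:7@104 #3:1@104]
After op 4 [order #4] market_buy(qty=7): fills=#4x#1:7@104; bids=[-] asks=[#1:2@104 #2:7@104 #3:1@104]
After op 5 [order #5] market_sell(qty=2): fills=none; bids=[-] asks=[#1:2@104 #2:7@104 #3:1@104]
After op 6 cancel(order #1): fills=none; bids=[-] asks=[#2:7@104 #3:1@104]
After op 7 [order #6] market_sell(qty=8): fills=none; bids=[-] asks=[#2:7@104 #3:1@104]
After op 8 [order #7] limit_sell(price=95, qty=7): fills=none; bids=[-] asks=[#7:7@95 #2:7@104 #3:1@104]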